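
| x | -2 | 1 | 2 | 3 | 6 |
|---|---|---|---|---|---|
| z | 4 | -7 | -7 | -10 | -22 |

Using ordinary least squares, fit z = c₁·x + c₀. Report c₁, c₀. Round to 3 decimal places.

c₁ = -3.147, c₀ = -2.106

Setting ∂/∂c₁ … = 0 gives: 54·c₁ + 10·c₀ = -191;  10·c₁ + 5·c₀ = -42.
(Σx·x = 54, Σx = 10, Σ1 = 5, Σx·z = -191, Σz = -42.)
Determinant 54·5 − 10² = 170.
c₁ = ((-191)·5 − 10·(-42))/170 = -107/34; c₀ = (54·(-42) − 10·(-191))/170 = -179/85.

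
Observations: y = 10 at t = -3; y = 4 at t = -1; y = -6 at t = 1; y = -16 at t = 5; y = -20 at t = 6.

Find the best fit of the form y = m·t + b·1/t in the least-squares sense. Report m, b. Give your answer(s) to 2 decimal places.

MᵀM·[m, b]ᵀ = Mᵀy reads: 72·m + 5·b = -240;  5·m + (1961/900)·b = -298/15.
(Σt·t = 72, Σt·1/t = 5, Σ1/t·1/t = 1961/900, Σt·y = -240, Σ1/t·y = -298/15.)
Eliminating b: (1961/900)·(row 1) − 5·(row 2) gives (3297/25)·m = (1961/900)·(-240) − 5·(-298/15) = -2118/5, so m = -3530/1099.
Then b = ((-298/15) − 5·(-3530/1099))/(1961/900) = -1920/1099.

m = -3.21, b = -1.75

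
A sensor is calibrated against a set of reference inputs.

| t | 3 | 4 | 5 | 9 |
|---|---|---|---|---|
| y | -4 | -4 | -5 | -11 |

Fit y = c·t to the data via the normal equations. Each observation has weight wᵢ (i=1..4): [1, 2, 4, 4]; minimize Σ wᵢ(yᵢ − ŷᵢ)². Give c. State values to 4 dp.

AᵀWA·[c]ᵀ = AᵀWy reads: 465·c = -540.
(Σwᵢ·t·t = 465, Σwᵢ·t·y = -540.)
Hence c = -540 / 465 ≈ -1.16129.

c = -1.1613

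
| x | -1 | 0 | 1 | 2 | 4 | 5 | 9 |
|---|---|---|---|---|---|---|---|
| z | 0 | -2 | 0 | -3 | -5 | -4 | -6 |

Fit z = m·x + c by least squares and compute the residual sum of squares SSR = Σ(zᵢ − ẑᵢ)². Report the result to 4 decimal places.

Forming AᵀA = [[128, 20]; [20, 7]] and Aᵀz = [-100, -20]ᵀ gives AᵀA·[m, c]ᵀ = Aᵀz.
Eliminating c: 7·(row 1) − 20·(row 2) gives 496·m = 7·(-100) − 20·(-20) = -300, so m = -75/124.
Then c = ((-20) − 20·(-75/124))/7 = -35/31.
Residuals: 65/124, -27/31, 215/124, -41/62, -45/31, 19/124, 71/124; SSR = 215/31.

SSR = 6.9355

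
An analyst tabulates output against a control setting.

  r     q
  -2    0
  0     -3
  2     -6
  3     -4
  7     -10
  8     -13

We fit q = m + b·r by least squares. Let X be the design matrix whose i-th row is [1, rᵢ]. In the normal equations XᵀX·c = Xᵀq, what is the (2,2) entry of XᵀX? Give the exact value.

Row 2 ↔ basis r, column 2 ↔ basis r, so (XᵀX)_{2,2} = Σᵢ (r)·(r) = (-2)·(-2) + (0)·(0) + (2)·(2) + (3)·(3) + (7)·(7) + (8)·(8) = 130.

130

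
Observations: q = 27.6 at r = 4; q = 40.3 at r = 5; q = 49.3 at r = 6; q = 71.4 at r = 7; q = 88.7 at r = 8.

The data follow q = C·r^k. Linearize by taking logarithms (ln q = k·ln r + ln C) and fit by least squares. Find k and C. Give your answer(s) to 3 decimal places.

k = 1.678, C = 2.654

Let Y = ln q. Fitting Y = k·ln r + ln C by least squares:
AᵀA = [[15.8331, 8.8128]; [8.8128, 5]], rhs = [35.1652, 19.6656]ᵀ  (here Σln r = 8.8128, Σ(ln r)² = 15.8331, Σln q = 19.6656, Σln r·ln q = 35.1652).
Slope k = (n·Σln r·ln q − Σln r·Σln q)/(n·Σ(ln r)² − (Σln r)²) = (5·35.1652 − 8.8128·19.6656)/1.4995 = 1.67773; ln C = (Σln q − k·Σln r)/n = 0.97601, so C = exp(0.97601) = 2.65384.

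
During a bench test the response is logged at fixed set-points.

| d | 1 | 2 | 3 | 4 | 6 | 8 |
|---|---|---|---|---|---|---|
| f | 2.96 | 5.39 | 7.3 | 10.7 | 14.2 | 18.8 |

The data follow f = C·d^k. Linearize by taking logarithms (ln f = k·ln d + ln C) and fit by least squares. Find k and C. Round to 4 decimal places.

k = 0.8924, C = 2.9176

Let Y = ln f. Fitting Y = k·ln d + ln C by least squares:
Σln d = 7.0493, Σ(ln d)² = 11.1437, Σln f = 12.7150, Σln d·ln f = 17.4922.
Normal system: [[11.1437, 7.0493]; [7.0493, 6]]·[k, ln C]ᵀ = [17.4922, 12.7150]ᵀ.
Slope k = (n·Σln d·ln f − Σln d·Σln f)/(n·Σ(ln d)² − (Σln d)²) = (6·17.4922 − 7.0493·12.7150)/17.1702 = 0.89236; ln C = (Σln f − k·Σln d)/n = 1.07075, so C = exp(1.07075) = 2.91755.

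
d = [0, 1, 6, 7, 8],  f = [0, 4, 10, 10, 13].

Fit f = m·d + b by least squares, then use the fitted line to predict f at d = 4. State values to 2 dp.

f̂ = 6.83

Compute the Gram sums: Σd·d = 150, Σd = 22, Σ1 = 5.
And Σd·f = 238, Σf = 37.
Normal equations: [[150, 22]; [22, 5]]·[m, b]ᵀ = [238, 37]ᵀ.
det = 150·5 − 22² = 266.
m = (238·5 − 22·37)/266 = 188/133; b = (150·37 − 22·238)/266 = 157/133.
At d = 4: f̂ = (188/133)·(4) + (157/133)·(1) = 909/133.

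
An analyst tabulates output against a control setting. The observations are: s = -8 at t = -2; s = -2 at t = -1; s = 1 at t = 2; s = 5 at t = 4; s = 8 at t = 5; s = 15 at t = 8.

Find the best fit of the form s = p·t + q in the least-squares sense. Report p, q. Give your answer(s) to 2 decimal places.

p = 2.09, q = -2.42

From the data, Σt·t = 114, Σt = 16, Σ1 = 6.
For Xᵀs: Σt·s = 200, Σs = 19.
So XᵀX·[p, q]ᵀ = Xᵀs: [[114, 16]; [16, 6]]·[p, q]ᵀ = [200, 19]ᵀ.
det = 114·6 − 16² = 428.
p = (200·6 − 16·19)/428 = 224/107; q = (114·19 − 16·200)/428 = -517/214.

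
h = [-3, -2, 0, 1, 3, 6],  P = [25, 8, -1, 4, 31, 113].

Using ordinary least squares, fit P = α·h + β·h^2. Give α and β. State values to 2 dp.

The normal equations are: 59·α + 209·β = 684;  209·α + 1475·β = 4608.
(Σh·h = 59, Σh·h^2 = 209, Σh^2·h^2 = 1475, Σh·P = 684, Σh^2·P = 4608.)
Determinant 59·1475 − 209² = 43344.
α = (684·1475 − 209·4608)/43344 = 1273/1204; β = (59·4608 − 209·684)/43344 = 3581/1204.

α = 1.06, β = 2.97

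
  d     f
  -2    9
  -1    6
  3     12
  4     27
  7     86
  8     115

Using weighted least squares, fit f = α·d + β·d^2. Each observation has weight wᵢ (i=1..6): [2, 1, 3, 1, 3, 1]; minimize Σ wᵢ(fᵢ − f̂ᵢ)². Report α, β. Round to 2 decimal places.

From the data, Σwᵢ·d·d = 263, Σwᵢ·d·d^2 = 1669, Σwᵢ·d^2·d^2 = 11831.
And Σwᵢ·d·f = 2900, Σwᵢ·d^2·f = 20836.
Normal equations: [[263, 1669]; [1669, 11831]]·[α, β]ᵀ = [2900, 20836]ᵀ.
det = 263·11831 − 1669² = 325992.
α = (2900·11831 − 1669·20836)/325992 = -19391/13583; β = (263·20836 − 1669·2900)/325992 = 26657/13583.

α = -1.43, β = 1.96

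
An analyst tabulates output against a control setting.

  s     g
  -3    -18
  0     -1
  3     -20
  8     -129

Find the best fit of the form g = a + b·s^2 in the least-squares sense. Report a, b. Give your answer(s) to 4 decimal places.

a = -1.0000, b = -2.0000

Sums needed: Σ1 = 4, Σs^2 = 82, Σs^2·s^2 = 4258.
For Xᵀg: Σg = -168, Σs^2·g = -8598.
So XᵀX·[a, b]ᵀ = Xᵀg: [[4, 82]; [82, 4258]]·[a, b]ᵀ = [-168, -8598]ᵀ.
det = 4·4258 − 82² = 10308.
a = ((-168)·4258 − 82·(-8598))/10308 = -1; b = (4·(-8598) − 82·(-168))/10308 = -2.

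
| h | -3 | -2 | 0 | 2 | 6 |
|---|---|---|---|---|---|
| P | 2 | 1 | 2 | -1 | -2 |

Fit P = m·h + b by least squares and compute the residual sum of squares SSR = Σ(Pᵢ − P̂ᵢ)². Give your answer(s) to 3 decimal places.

SSR = 2.688

Compute the Gram sums: Σh·h = 53, Σh = 3, Σ1 = 5.
Right-hand side: Σh·P = -22, ΣP = 2.
Eliminating b: 5·(row 1) − 3·(row 2) gives 256·m = 5·(-22) − 3·2 = -116, so m = -29/64.
Then b = (2 − 3·(-29/64))/5 = 43/64.
Residuals: -1/32, -37/64, 85/64, -49/64, 3/64; SSR = 43/16.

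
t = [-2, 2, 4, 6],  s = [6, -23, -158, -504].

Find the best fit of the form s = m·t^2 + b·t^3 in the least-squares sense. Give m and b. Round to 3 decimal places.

m = -1.972, b = -2.002

Compute the Gram sums: Σt^2·t^2 = 1584, Σt^2·t^3 = 8800, Σt^3·t^3 = 50880.
Moment sums: Σt^2·s = -20740, Σt^3·s = -119208.
Normal equations: [[1584, 8800]; [8800, 50880]]·[m, b]ᵀ = [-20740, -119208]ᵀ.
Eliminating b: 50880·(row 1) − 8800·(row 2) gives 3153920·m = 50880·(-20740) − 8800·(-119208) = -6220800, so m = -1215/616.
Then b = ((-119208) − 8800·(-1215/616))/50880 = -1121/560.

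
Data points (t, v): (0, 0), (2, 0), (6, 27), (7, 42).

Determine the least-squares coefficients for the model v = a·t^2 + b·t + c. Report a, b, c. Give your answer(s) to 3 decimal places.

a = 1.257, b = -2.931, c = 0.269

Entries of AᵀA: Σt^2·t^2 = 3713, Σt^2·t = 567, Σt^2 = 89, Σt·t = 89, Σt = 15, Σ1 = 4.
And Σt^2·v = 3030, Σt·v = 456, Σv = 69.
So AᵀA·[a, b, c]ᵀ = Aᵀv: [[3713, 567, 89]; [567, 89, 15]; [89, 15, 4]]·[a, b, c]ᵀ = [3030, 456, 69]ᵀ.
Inverting the 3×3 Gram matrix, [a, b, c]ᵀ = [5889/4684, -13731/4684, 315/1171]ᵀ.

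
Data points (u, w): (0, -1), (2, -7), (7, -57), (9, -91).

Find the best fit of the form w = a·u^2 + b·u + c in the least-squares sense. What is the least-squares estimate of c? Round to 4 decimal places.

The normal system XᵀX·[a, b, c]ᵀ = Xᵀw is [[8978, 1080, 134]; [1080, 134, 18]; [134, 18, 4]]·[a, b, c]ᵀ = [-10192, -1232, -156]ᵀ.
Row-reducing yields a = -1, b = -1, c = -1.

c = -1.0000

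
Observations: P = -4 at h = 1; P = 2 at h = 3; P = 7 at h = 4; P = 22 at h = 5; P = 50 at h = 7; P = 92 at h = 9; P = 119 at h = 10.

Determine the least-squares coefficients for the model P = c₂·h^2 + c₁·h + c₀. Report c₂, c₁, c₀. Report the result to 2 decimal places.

c₂ = 1.53, c₁ = -3.19, c₀ = -2.49

Setting ∂/∂c₂ … = 0 gives: 19925·c₂ + 2289·c₁ + 281·c₀ = 22478;  2289·c₂ + 281·c₁ + 39·c₀ = 2508;  281·c₂ + 39·c₁ + 7·c₀ = 288.
Inverting the 3×3 Gram matrix, [c₂, c₁, c₀]ᵀ = [73489/48041, -153222/48041, -119849/48041]ᵀ.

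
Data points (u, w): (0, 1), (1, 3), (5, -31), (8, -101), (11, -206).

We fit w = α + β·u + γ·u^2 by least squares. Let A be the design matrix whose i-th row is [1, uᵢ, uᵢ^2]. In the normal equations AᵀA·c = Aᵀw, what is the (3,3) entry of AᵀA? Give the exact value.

19363

Row 3 ↔ basis u^2, column 3 ↔ basis u^2, so (AᵀA)_{3,3} = Σᵢ (u^2)·(u^2) = (0)·(0) + (1)·(1) + (25)·(25) + (64)·(64) + (121)·(121) = 19363.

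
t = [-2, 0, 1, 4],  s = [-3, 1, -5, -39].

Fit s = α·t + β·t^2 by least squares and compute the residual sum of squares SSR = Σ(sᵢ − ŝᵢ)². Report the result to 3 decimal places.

Compute the Gram sums: Σt·t = 21, Σt·t^2 = 57, Σt^2·t^2 = 273.
Right-hand side: Σt·s = -155, Σt^2·s = -641.
MᵀM·[α, β]ᵀ = Mᵀs becomes [[21, 57]; [57, 273]]·[α, β]ᵀ = [-155, -641]ᵀ.
Eliminating β: 273·(row 1) − 57·(row 2) gives 2484·α = 273·(-155) − 57·(-641) = -5778, so α = -107/46.
Then β = ((-641) − 57·(-107/46))/273 = -257/138.
Residuals: -14/69, 1, -56/69, 7/69; SSR = 118/69.

SSR = 1.710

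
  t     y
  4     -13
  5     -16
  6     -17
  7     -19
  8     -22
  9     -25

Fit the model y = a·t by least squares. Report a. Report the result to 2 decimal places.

a = -2.83

Sums needed: Σt·t = 271.
Right-hand side: Σt·y = -768.
MᵀM·[a]ᵀ = Mᵀy becomes [[271]]·[a]ᵀ = [-768]ᵀ.
a = (-768)/271 = -2.83395.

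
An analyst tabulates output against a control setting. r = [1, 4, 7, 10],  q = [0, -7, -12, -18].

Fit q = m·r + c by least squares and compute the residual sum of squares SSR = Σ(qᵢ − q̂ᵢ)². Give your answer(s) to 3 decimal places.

SSR = 0.700

Forming MᵀM = [[166, 22]; [22, 4]] and Mᵀq = [-292, -37]ᵀ gives MᵀM·[m, c]ᵀ = Mᵀq.
det = 166·4 − 22² = 180.
m = ((-292)·4 − 22·(-37))/180 = -59/30; c = (166·(-37) − 22·(-292))/180 = 47/30.
Residuals: 2/5, -7/10, 1/5, 1/10; SSR = 7/10.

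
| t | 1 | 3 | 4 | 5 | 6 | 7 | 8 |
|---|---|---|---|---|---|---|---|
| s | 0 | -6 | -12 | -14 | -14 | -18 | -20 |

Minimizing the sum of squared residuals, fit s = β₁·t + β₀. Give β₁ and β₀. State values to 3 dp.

β₁ = -2.811, β₀ = 1.656

From the data, Σt·t = 200, Σt = 34, Σ1 = 7.
For Xᵀs: Σt·s = -506, Σs = -84.
XᵀX·[β₁, β₀]ᵀ = Xᵀs becomes [[200, 34]; [34, 7]]·[β₁, β₀]ᵀ = [-506, -84]ᵀ.
Eliminating β₀: 7·(row 1) − 34·(row 2) gives 244·β₁ = 7·(-506) − 34·(-84) = -686, so β₁ = -343/122.
Then β₀ = ((-84) − 34·(-343/122))/7 = 101/61.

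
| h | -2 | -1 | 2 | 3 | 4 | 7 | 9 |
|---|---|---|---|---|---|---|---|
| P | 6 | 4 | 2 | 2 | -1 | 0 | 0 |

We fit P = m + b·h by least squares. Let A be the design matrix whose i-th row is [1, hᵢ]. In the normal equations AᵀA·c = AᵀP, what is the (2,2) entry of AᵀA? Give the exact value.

164

Row 2 ↔ basis h, column 2 ↔ basis h, so (AᵀA)_{2,2} = Σᵢ (h)·(h) = (-2)·(-2) + (-1)·(-1) + (2)·(2) + (3)·(3) + (4)·(4) + (7)·(7) + (9)·(9) = 164.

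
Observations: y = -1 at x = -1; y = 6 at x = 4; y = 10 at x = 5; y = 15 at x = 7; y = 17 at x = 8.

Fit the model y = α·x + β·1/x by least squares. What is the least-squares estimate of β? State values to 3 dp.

β = -1.459

Normal-equation sums: Σx·x = 155, Σx·1/x = 5, Σ1/x·1/x = 89261/78400.
And Σx·y = 316, Σ1/x·y = 491/56.
Normal equations: [[155, 5]; [5, 89261/78400]]·[α, β]ᵀ = [316, 491/56]ᵀ.
Δ = 155·(89261/78400) − 5² = 2375091/15680.
α = (316·(89261/78400) − 5·(491/56))/(2375091/15680) = 2752164/1319495; β = (155·(491/56) − 5·316)/(2375091/15680) = -385000/263899.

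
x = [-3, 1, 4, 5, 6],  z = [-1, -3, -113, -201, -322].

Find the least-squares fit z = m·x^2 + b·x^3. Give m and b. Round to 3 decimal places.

m = -3.107, b = -0.977

From the data, Σx^2·x^2 = 2259, Σx^2·x^3 = 11683, Σx^3·x^3 = 67107.
For Mᵀz: Σx^2·z = -18437, Σx^3·z = -101885.
So MᵀM·[m, b]ᵀ = Mᵀz: [[2259, 11683]; [11683, 67107]]·[m, b]ᵀ = [-18437, -101885]ᵀ.
Eliminating b: 67107·(row 1) − 11683·(row 2) gives 15102224·m = 67107·(-18437) − 11683·(-101885) = -46929304, so m = -5866163/1887778.
Then b = ((-101885) − 11683·(-5866163/1887778))/67107 = -1844843/1887778.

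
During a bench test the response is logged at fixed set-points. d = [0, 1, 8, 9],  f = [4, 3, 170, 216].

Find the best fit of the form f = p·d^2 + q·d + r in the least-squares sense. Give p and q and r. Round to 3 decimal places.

p = 2.938, q = -2.768, r = 3.488

Sums needed: Σd^2·d^2 = 10658, Σd^2·d = 1242, Σd^2 = 146, Σd·d = 146, Σd = 18, Σ1 = 4.
For Aᵀf: Σd^2·f = 28379, Σd·f = 3307, Σf = 393.
So AᵀA·[p, q, r]ᵀ = Aᵀf: [[10658, 1242, 146]; [1242, 146, 18]; [146, 18, 4]]·[p, q, r]ᵀ = [28379, 3307, 393]ᵀ.
Inverting the 3×3 Gram matrix, [p, q, r]ᵀ = [47/16, -2879/1040, 907/260]ᵀ.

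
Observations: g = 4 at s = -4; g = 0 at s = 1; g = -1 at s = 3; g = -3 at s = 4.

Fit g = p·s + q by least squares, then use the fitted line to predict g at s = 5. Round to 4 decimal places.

Normal-equation sums: Σs·s = 42, Σs = 4, Σ1 = 4.
For Xᵀg: Σs·g = -31, Σg = 0.
So XᵀX·[p, q]ᵀ = Xᵀg: [[42, 4]; [4, 4]]·[p, q]ᵀ = [-31, 0]ᵀ.
Δ = 42·4 − 4² = 152.
p = ((-31)·4 − 4·0)/152 = -31/38; q = (42·0 − 4·(-31))/152 = 31/38.
At s = 5: ĝ = (-31/38)·(5) + (31/38)·(1) = -62/19.

ĝ = -3.2632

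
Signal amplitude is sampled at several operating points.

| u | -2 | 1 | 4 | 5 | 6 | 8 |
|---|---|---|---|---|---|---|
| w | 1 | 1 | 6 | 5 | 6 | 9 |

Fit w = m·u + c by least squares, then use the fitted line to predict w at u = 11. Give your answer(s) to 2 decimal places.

Normal-equation sums: Σu·u = 146, Σu = 22, Σ1 = 6.
Moment sums: Σu·w = 156, Σw = 28.
Normal equations: [[146, 22]; [22, 6]]·[m, c]ᵀ = [156, 28]ᵀ.
Eliminating c: 6·(row 1) − 22·(row 2) gives 392·m = 6·156 − 22·28 = 320, so m = 40/49.
Then c = (28 − 22·(40/49))/6 = 82/49.
At u = 11: ŵ = (40/49)·(11) + (82/49)·(1) = 522/49.

ŵ = 10.65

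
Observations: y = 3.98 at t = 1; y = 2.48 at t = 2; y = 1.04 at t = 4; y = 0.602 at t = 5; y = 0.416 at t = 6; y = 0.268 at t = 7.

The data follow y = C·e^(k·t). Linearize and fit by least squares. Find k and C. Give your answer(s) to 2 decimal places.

Let Y = ln y. Fitting Y = k·t + ln C by least squares:
Σt = 25.0000, Σ(t)² = 131.0000, Σln y = -0.3726, Σt·ln y = -13.6626.
Normal system: [[131.0000, 25.0000]; [25.0000, 6]]·[k, ln C]ᵀ = [-13.6626, -0.3726]ᵀ.
Slope k = (n·Σt·ln y − Σt·Σln y)/(n·Σ(t)² − (Σt)²) = (6·-13.6626 − 25.0000·-0.3726)/161.0000 = -0.45131; ln C = (Σln y − k·Σt)/n = 1.81837, so C = exp(1.81837) = 6.16182.

k = -0.45, C = 6.16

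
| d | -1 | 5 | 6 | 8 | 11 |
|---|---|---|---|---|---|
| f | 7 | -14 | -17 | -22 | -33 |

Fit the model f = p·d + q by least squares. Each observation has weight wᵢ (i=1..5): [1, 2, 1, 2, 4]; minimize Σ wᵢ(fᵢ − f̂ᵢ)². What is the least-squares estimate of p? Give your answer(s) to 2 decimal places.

Normal-equation sums: Σwᵢ·d·d = 699, Σwᵢ·d = 75, Σwᵢ·1 = 10.
Right-hand side: Σwᵢ·d·f = -2053, Σwᵢ·f = -214.
So AᵀWA·[p, q]ᵀ = AᵀWf: [[699, 75]; [75, 10]]·[p, q]ᵀ = [-2053, -214]ᵀ.
Eliminating q: 10·(row 1) − 75·(row 2) gives 1365·p = 10·(-2053) − 75·(-214) = -4480, so p = -128/39.
Then q = ((-214) − 75·(-128/39))/10 = 209/65.

p = -3.28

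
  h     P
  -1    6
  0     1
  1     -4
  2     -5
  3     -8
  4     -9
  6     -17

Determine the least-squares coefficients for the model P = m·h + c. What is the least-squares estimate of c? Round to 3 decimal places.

Forming AᵀA = [[67, 15]; [15, 7]] and AᵀP = [-182, -36]ᵀ gives AᵀA·[m, c]ᵀ = AᵀP.
Determinant 67·7 − 15² = 244.
m = ((-182)·7 − 15·(-36))/244 = -367/122; c = (67·(-36) − 15·(-182))/244 = 159/122.

c = 1.303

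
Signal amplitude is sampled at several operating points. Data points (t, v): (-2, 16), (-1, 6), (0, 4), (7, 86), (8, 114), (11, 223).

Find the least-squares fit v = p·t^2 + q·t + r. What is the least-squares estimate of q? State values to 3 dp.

AᵀA·[p, q, r]ᵀ = Aᵀv reads: 21155·p + 2177·q + 239·r = 38563;  2177·p + 239·q + 23·r = 3929;  239·p + 23·q + 6·r = 449.
Row-reducing yields p = 100559/49566, q = -575293/247830, r = 120539/41305.

q = -2.321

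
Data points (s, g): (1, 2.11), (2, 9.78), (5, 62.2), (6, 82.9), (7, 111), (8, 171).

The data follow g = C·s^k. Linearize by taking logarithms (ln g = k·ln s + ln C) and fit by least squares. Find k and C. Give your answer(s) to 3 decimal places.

Let Y = ln g. Fitting Y = k·ln s + ln C by least squares:
Σln s = 8.1197, Σ(ln s)² = 14.3918, Σln g = 21.4262, Σln s·ln g = 35.9996.
Normal system: [[14.3918, 8.1197]; [8.1197, 6]]·[k, ln C]ᵀ = [35.9996, 21.4262]ᵀ.
Solving (det = 20.4213): k = 2.05782, ln C = 0.78622, so C = exp(0.78622) = 2.19508.

k = 2.058, C = 2.195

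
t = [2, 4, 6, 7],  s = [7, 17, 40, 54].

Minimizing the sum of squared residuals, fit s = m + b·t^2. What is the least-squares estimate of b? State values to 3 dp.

b = 1.062

The normal equations are: 4·m + 105·b = 118;  105·m + 3969·b = 4386.
Eliminating b: 3969·(row 1) − 105·(row 2) gives 4851·m = 3969·118 − 105·4386 = 7812, so m = 124/77.
Then b = (4386 − 105·(124/77))/3969 = 1718/1617.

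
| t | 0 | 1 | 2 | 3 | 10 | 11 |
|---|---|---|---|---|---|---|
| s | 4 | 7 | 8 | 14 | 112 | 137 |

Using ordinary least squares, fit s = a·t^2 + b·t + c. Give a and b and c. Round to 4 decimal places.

a = 1.1235, b = -0.4245, c = 4.9078

Entries of XᵀX: Σt^2·t^2 = 24739, Σt^2·t = 2367, Σt^2 = 235, Σt·t = 235, Σt = 27, Σ1 = 6.
Moment sums: Σt^2·s = 27942, Σt·s = 2692, Σs = 282.
Inverting the 3×3 Gram matrix, [a, b, c]ᵀ = [163173/145240, -61661/145240, 178203/36310]ᵀ.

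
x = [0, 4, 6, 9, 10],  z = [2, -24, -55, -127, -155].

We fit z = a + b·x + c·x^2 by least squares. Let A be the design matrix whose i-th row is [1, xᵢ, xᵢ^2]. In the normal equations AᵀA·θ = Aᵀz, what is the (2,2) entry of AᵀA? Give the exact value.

Row 2 ↔ basis x, column 2 ↔ basis x, so (AᵀA)_{2,2} = Σᵢ (x)·(x) = (0)·(0) + (4)·(4) + (6)·(6) + (9)·(9) + (10)·(10) = 233.

233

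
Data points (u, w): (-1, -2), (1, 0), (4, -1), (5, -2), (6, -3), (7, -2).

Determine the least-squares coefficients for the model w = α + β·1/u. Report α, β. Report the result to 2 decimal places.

α = -1.78, β = 0.89

Entries of AᵀA: Σ1 = 6, Σ1/u = 319/420, Σ1/u·1/u = 379381/176400.
Right-hand side: Σw = -10, Σ1/u·w = 79/140.
det = 6·(379381/176400) − (319/420)² = 86981/7056.
α = ((-10)·(379381/176400) − (319/420)·(79/140))/(86981/7056) = -3869413/2174525; β = (6·(79/140) − (319/420)·(-10))/(86981/7056) = 387408/434905.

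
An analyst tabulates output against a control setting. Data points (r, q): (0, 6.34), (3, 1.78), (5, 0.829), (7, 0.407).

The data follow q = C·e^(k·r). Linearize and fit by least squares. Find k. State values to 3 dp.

With ln qᵢ as the transformed response and rᵢ as the regressor:
Σr = 15.0000, Σ(r)² = 83.0000, Σln q = 1.3370, Σr·ln q = -5.5004.
Equations: 83.0000·k + 15.0000·ln C = -5.5004;  15.0000·k + 4·ln C = 1.3370.
Δ = 83.0000·4 − (15.0000)² = 107.0000; k = (-5.5004·4 − 15.0000·1.3370)/107.0000 = -0.39306, ln C = (83.0000·1.3370 − 15.0000·-5.5004)/107.0000 = 1.80821.

k = -0.393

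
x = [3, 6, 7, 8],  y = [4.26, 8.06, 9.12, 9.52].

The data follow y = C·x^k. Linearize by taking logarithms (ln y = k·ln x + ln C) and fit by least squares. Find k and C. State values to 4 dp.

Taking logs, ln y = k·ln x + ln C, so regress ln y on ln x.
AᵀA = [[12.5280, 6.9157]; [6.9157, 4]], rhs = [14.3186, 8.0000]ᵀ  (here Σln x = 6.9157, Σ(ln x)² = 12.5280, Σln y = 8.0000, Σln x·ln y = 14.3186).
Slope k = (n·Σln x·ln y − Σln x·Σln y)/(n·Σ(ln x)² − (Σln x)²) = (4·14.3186 − 6.9157·8.0000)/2.2847 = 0.85275; ln C = (Σln y − k·Σln x)/n = 0.52566, so C = exp(0.52566) = 1.69157.

k = 0.8528, C = 1.6916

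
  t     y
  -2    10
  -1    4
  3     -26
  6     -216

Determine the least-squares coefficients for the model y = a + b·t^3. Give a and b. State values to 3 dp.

AᵀA·[a, b]ᵀ = Aᵀy reads: 4·a + 234·b = -228;  234·a + 47450·b = -47442.
Eliminating b: 47450·(row 1) − 234·(row 2) gives 135044·a = 47450·(-228) − 234·(-47442) = 282828, so a = 111/53.
Then b = ((-47442) − 234·(111/53))/47450 = -696/689.

a = 2.094, b = -1.010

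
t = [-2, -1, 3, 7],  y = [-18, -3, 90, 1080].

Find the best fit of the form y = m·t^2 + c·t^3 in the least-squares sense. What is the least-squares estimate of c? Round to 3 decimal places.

c = 2.983

From the data, Σt^2·t^2 = 2499, Σt^2·t^3 = 17017, Σt^3·t^3 = 118443.
Moment sums: Σt^2·y = 53655, Σt^3·y = 373017.
Δ = 2499·118443 − 17017² = 6410768.
m = (53655·118443 − 17017·373017)/6410768 = 20409/17612; c = (2499·373017 − 17017·53655)/6410768 = 5739/1924.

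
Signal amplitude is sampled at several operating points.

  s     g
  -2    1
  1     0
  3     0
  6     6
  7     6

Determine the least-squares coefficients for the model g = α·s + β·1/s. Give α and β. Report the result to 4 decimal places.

From the data, Σs·s = 99, Σs·1/s = 5, Σ1/s·1/s = 1243/882.
Right-hand side: Σs·g = 76, Σ1/s·g = 19/14.
Normal equations: [[99, 5]; [5, 1243/882]]·[α, β]ᵀ = [76, 19/14]ᵀ.
Determinant 99·(1243/882) − 5² = 11223/98.
α = (76·(1243/882) − 5·(19/14))/(11223/98) = 88483/101007; β = (99·(19/14) − 5·76)/(11223/98) = -24073/11223.

α = 0.8760, β = -2.1450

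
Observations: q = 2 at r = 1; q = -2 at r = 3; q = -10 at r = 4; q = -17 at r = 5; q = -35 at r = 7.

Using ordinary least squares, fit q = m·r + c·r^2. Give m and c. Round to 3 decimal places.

Setting ∂/∂m … = 0 gives: 100·m + 560·c = -374;  560·m + 3364·c = -2316.
Eliminating c: 3364·(row 1) − 560·(row 2) gives 22800·m = 3364·(-374) − 560·(-2316) = 38824, so m = 4853/2850.
Then c = ((-2316) − 560·(4853/2850))/3364 = -277/285.

m = 1.703, c = -0.972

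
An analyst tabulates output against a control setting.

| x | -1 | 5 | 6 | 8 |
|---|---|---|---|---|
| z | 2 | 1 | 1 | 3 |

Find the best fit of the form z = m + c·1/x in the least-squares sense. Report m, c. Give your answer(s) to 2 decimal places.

Normal-equation sums: Σ1 = 4, Σ1/x = -61/120, Σ1/x·1/x = 15601/14400.
Right-hand side: Σz = 7, Σ1/x·z = -151/120.
Normal equations: [[4, -61/120]; [-61/120, 15601/14400]]·[m, c]ᵀ = [7, -151/120]ᵀ.
Eliminating c: (15601/14400)·(row 1) − (-61/120)·(row 2) gives (19561/4800)·m = (15601/14400)·7 − (-61/120)·(-151/120) = 8333/1200, so m = 33332/19561.
Then c = ((-151/120) − (-61/120)·(33332/19561))/(15601/14400) = -7080/19561.

m = 1.70, c = -0.36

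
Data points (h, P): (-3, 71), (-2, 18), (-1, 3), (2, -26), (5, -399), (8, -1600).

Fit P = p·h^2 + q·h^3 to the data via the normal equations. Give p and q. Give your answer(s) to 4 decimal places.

From the data, Σh^2·h^2 = 4835, Σh^2·h^3 = 35649, Σh^3·h^3 = 278627.
And Σh^2·P = -111765, Σh^3·P = -871347.
AᵀA·[p, q]ᵀ = AᵀP becomes [[4835, 35649]; [35649, 278627]]·[p, q]ᵀ = [-111765, -871347]ᵀ.
Δ = 4835·278627 − 35649² = 76310344.
p = ((-111765)·278627 − 35649·(-871347))/76310344 = -19524363/19077586; q = (4835·(-871347) − 35649·(-111765))/76310344 = -57163065/19077586.

p = -1.0234, q = -2.9963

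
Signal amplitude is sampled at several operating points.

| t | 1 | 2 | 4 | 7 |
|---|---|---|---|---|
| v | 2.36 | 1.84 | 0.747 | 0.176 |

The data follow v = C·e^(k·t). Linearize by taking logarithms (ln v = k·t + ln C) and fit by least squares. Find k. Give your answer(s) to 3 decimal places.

k = -0.442

With ln vᵢ as the transformed response and tᵢ as the regressor:
Over the data: Σt = 14.0000, Σ(t)² = 70.0000, Σln v = -0.5605, Σt·ln v = -11.2495.
Normal system: [[70.0000, 14.0000]; [14.0000, 4]]·[k, ln C]ᵀ = [-11.2495, -0.5605]ᵀ.
Slope k = (n·Σt·ln v − Σt·Σln v)/(n·Σ(t)² − (Σt)²) = (4·-11.2495 − 14.0000·-0.5605)/84.0000 = -0.44227; ln C = (Σln v − k·Σt)/n = 1.40780.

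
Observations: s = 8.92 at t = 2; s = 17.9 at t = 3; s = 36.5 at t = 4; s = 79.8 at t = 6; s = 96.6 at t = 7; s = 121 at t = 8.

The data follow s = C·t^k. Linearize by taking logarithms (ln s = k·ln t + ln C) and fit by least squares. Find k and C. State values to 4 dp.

k = 1.9243, C = 2.3423

Taking logs, ln s = k·ln t + ln C, so regress ln s on ln t.
XᵀX = [[14.9303, 8.9952]; [8.9952, 6]], rhs = [36.3866, 22.4163]ᵀ  (here Σln t = 8.9952, Σ(ln t)² = 14.9303, Σln s = 22.4163, Σln t·ln s = 36.3866).
Δ = 14.9303·6 − (8.9952)² = 8.6686; k = (36.3866·6 − 8.9952·22.4163)/8.6686 = 1.92432, ln C = (14.9303·22.4163 − 8.9952·36.3866)/8.6686 = 0.85111, so C = exp(0.85111) = 2.34226.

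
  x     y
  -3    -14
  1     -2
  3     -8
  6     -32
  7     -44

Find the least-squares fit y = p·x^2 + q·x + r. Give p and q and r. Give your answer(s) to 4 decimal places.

p = -1.0000, q = 1.0000, r = -2.0000

The normal system MᵀM·[p, q, r]ᵀ = Mᵀy is [[3860, 560, 104]; [560, 104, 14]; [104, 14, 5]]·[p, q, r]ᵀ = [-3508, -484, -100]ᵀ.
Inverting the 3×3 Gram matrix, [p, q, r]ᵀ = [-1, 1, -2]ᵀ.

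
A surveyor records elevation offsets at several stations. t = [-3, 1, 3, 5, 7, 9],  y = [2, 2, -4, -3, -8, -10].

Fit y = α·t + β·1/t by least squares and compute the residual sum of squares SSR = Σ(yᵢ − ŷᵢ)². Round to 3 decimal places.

The normal system MᵀM·[α, β]ᵀ = Mᵀy is [[174, 6]; [6, 128494/99225]]·[α, β]ᵀ = [-177, -899/315]ᵀ.
det = 174·(128494/99225) − 6² = 6261952/33075.
α = ((-177)·(128494/99225) − 6·(-899/315))/(6261952/33075) = -876847/782744; β = (174·(-899/315) − 6·(-177))/(6261952/33075) = 2337615/782744.
Residuals: -35731/97843, 13090/97843, -159955/97843, 196060/97843, -57246/97843, -24444/97843; SSR = 708766/97843.

SSR = 7.244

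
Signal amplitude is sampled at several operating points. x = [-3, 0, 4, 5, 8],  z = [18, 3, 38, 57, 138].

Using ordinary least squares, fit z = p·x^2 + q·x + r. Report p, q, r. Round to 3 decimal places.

p = 2.005, q = 0.859, r = 2.670

The normal equations are: 5058·p + 674·q + 114·r = 11027;  674·p + 114·q + 14·r = 1487;  114·p + 14·q + 5·r = 254.
Row-reducing yields p = 18185/9068, q = 7793/9068, r = 6054/2267.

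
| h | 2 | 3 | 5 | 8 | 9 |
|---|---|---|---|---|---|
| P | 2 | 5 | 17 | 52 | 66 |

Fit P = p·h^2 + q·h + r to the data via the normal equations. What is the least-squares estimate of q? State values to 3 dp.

q = -1.934

AᵀA·[p, q, r]ᵀ = AᵀP reads: 11379·p + 1401·q + 183·r = 9152;  1401·p + 183·q + 27·r = 1114;  183·p + 27·q + 5·r = 142.
Solving the 3×3 system (Gaussian elimination) gives p = 527/519, q = -1004/519, r = 291/173.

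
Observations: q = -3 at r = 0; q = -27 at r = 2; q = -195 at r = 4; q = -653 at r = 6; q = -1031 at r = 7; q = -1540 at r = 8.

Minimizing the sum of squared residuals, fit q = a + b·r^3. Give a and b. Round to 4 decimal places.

Setting ∂/∂a … = 0 gives: 6·a + 1143·b = -3449;  1143·a + 430609·b = -1295857.
(Σ1 = 6, Σr^3 = 1143, Σr^3·r^3 = 430609, Σq = -3449, Σr^3·q = -1295857.)
Eliminating b: 430609·(row 1) − 1143·(row 2) gives 1277205·a = 430609·(-3449) − 1143·(-1295857) = -4005890, so a = -801178/255441.
Then b = ((-1295857) − 1143·(-801178/255441))/430609 = -255529/85147.

a = -3.1365, b = -3.0010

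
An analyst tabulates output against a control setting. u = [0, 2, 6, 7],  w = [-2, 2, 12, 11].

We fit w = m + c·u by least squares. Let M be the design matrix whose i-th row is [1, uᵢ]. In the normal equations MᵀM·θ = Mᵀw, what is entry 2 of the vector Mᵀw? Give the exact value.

153

Entry 2 ↔ basis u, so (Mᵀw)_{2} = Σᵢ (u)·wᵢ = (0)·(-2) + (2)·(2) + (6)·(12) + (7)·(11) = 153.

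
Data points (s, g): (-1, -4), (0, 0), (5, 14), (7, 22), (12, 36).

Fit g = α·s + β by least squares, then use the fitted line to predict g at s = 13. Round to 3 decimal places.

Normal-equation sums: Σs·s = 219, Σs = 23, Σ1 = 5.
For Xᵀg: Σs·g = 660, Σg = 68.
XᵀX·[α, β]ᵀ = Xᵀg becomes [[219, 23]; [23, 5]]·[α, β]ᵀ = [660, 68]ᵀ.
Δ = 219·5 − 23² = 566.
α = (660·5 − 23·68)/566 = 868/283; β = (219·68 − 23·660)/566 = -144/283.
At s = 13: ĝ = (868/283)·(13) + (-144/283)·(1) = 11140/283.

ĝ = 39.364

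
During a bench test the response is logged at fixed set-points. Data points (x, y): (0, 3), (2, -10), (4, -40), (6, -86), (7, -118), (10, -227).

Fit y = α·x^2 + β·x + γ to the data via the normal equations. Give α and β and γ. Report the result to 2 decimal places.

The normal equations are: 13969·α + 1631·β + 205·γ = -32258;  1631·α + 205·β + 29·γ = -3792;  205·α + 29·β + 6·γ = -478.
(Σx^2·x^2 = 13969, Σx^2·x = 1631, Σx^2 = 205, Σx·x = 205, Σx = 29, Σ1 = 6, Σx^2·y = -32258, Σx·y = -3792, Σy = -478.)
Solving the 3×3 system (Gaussian elimination) gives α = -252131/125220, β = -372161/125220, γ = 72899/20870.

α = -2.01, β = -2.97, γ = 3.49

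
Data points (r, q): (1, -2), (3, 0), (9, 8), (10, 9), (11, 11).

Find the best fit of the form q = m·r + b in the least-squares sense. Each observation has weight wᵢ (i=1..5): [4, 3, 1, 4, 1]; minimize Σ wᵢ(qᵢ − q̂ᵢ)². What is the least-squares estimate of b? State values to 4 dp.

b = -3.4600

Normal-equation sums: Σwᵢ·r·r = 633, Σwᵢ·r = 73, Σwᵢ·1 = 13.
And Σwᵢ·r·q = 545, Σwᵢ·q = 47.
MᵀWM·[m, b]ᵀ = MᵀWq becomes [[633, 73]; [73, 13]]·[m, b]ᵀ = [545, 47]ᵀ.
det = 633·13 − 73² = 2900.
m = (545·13 − 73·47)/2900 = 63/50; b = (633·47 − 73·545)/2900 = -173/50.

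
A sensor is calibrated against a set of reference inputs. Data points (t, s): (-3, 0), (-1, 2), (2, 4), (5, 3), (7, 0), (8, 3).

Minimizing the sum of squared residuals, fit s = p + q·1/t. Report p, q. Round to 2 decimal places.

p = 2.07, q = 1.21

Compute the Gram sums: Σ1 = 6, Σ1/t = -307/840, Σ1/t·1/t = 1014049/705600.
Moment sums: Σs = 12, Σ1/t·s = 39/40.
XᵀX·[p, q]ᵀ = Xᵀs becomes [[6, -307/840]; [-307/840, 1014049/705600]]·[p, q]ᵀ = [12, 39/40]ᵀ.
det = 6·(1014049/705600) − (-307/840)² = 1198009/141120.
p = (12·(1014049/705600) − (-307/840)·(39/40))/(1198009/141120) = 12420021/5990045; q = (6·(39/40) − (-307/840)·12)/(1198009/141120) = 1444464/1198009.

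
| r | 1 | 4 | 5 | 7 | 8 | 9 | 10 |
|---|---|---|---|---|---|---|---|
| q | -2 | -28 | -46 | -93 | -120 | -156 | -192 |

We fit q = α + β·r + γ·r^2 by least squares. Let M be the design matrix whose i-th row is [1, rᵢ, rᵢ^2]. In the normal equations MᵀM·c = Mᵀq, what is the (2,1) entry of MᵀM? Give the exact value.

Row 2 ↔ basis r, column 1 ↔ basis 1, so (MᵀM)_{2,1} = Σᵢ r = (1)·(1) + (4)·(1) + (5)·(1) + (7)·(1) + (8)·(1) + (9)·(1) + (10)·(1) = 44.

44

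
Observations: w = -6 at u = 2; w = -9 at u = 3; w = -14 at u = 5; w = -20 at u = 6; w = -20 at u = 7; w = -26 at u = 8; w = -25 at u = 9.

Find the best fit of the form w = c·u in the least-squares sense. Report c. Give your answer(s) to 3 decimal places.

Forming MᵀM = [[268]] and Mᵀw = [-802]ᵀ gives MᵀM·[c]ᵀ = Mᵀw.
c = (-802)/268 = -2.99254.

c = -2.993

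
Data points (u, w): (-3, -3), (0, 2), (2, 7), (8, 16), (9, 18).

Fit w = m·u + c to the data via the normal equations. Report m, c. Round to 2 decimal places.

m = 1.73, c = 2.46

Sums needed: Σu·u = 158, Σu = 16, Σ1 = 5.
Moment sums: Σu·w = 313, Σw = 40.
So AᵀA·[m, c]ᵀ = Aᵀw: [[158, 16]; [16, 5]]·[m, c]ᵀ = [313, 40]ᵀ.
Eliminating c: 5·(row 1) − 16·(row 2) gives 534·m = 5·313 − 16·40 = 925, so m = 925/534.
Then c = (40 − 16·(925/534))/5 = 656/267.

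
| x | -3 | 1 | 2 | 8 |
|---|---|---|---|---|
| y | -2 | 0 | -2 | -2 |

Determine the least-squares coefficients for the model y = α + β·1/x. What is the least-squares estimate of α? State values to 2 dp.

α = -1.96

Compute the Gram sums: Σ1 = 4, Σ1/x = 31/24, Σ1/x·1/x = 793/576.
Right-hand side: Σy = -6, Σ1/x·y = -7/12.
Δ = 4·(793/576) − (31/24)² = 737/192.
α = ((-6)·(793/576) − (31/24)·(-7/12))/(737/192) = -4324/2211; β = (4·(-7/12) − (31/24)·(-6))/(737/192) = 1040/737.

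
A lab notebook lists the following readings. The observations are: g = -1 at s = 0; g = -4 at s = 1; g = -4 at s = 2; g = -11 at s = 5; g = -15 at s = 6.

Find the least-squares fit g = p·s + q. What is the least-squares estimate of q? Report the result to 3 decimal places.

q = -0.836

Sums needed: Σs·s = 66, Σs = 14, Σ1 = 5.
For Aᵀg: Σs·g = -157, Σg = -35.
Normal equations: [[66, 14]; [14, 5]]·[p, q]ᵀ = [-157, -35]ᵀ.
Δ = 66·5 − 14² = 134.
p = ((-157)·5 − 14·(-35))/134 = -295/134; q = (66·(-35) − 14·(-157))/134 = -56/67.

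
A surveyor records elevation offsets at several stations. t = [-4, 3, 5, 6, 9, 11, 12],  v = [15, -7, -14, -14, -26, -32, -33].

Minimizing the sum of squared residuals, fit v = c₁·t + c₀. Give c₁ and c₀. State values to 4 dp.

XᵀX·[c₁, c₀]ᵀ = Xᵀv reads: 432·c₁ + 42·c₀ = -1217;  42·c₁ + 7·c₀ = -111.
Eliminating c₀: 7·(row 1) − 42·(row 2) gives 1260·c₁ = 7·(-1217) − 42·(-111) = -3857, so c₁ = -551/180.
Then c₀ = ((-111) − 42·(-551/180))/7 = 527/210.

c₁ = -3.0611, c₀ = 2.5095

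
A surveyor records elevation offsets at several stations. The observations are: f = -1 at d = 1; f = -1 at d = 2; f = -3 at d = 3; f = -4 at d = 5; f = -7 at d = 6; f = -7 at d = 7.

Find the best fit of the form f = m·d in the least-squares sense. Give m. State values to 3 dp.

m = -0.992

The normal system XᵀX·[m]ᵀ = Xᵀf is [[124]]·[m]ᵀ = [-123]ᵀ.
Hence m = -123 / 124 ≈ -0.991935.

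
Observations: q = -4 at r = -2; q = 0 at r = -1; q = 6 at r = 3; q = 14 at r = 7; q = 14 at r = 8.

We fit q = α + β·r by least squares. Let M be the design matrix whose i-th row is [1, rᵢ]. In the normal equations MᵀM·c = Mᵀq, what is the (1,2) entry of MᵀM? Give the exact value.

Row 1 ↔ basis 1, column 2 ↔ basis r, so (MᵀM)_{1,2} = Σᵢ r = (1)·(-2) + (1)·(-1) + (1)·(3) + (1)·(7) + (1)·(8) = 15.

15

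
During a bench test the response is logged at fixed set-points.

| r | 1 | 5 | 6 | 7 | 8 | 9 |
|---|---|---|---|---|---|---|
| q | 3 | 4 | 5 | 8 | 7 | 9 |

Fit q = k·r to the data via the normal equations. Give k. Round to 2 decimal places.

With design matrix A, AᵀA = [[256]] and Aᵀq = [246]ᵀ.
Hence k = 246 / 256 ≈ 0.960938.

k = 0.96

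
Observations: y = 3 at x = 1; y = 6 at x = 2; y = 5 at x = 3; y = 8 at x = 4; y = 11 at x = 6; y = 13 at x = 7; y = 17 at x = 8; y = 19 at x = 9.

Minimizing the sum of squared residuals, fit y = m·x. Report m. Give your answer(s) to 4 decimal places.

Normal-equation sums: Σx·x = 260.
And Σx·y = 526.
MᵀM·[m]ᵀ = Mᵀy becomes [[260]]·[m]ᵀ = [526]ᵀ.
m = 526/260 = 2.02308.

m = 2.0231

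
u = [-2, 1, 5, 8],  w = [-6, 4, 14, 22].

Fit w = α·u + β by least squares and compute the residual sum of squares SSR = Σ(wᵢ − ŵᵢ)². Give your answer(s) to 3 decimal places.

SSR = 1.621

Compute the Gram sums: Σu·u = 94, Σu = 12, Σ1 = 4.
For Mᵀw: Σu·w = 262, Σw = 34.
So MᵀM·[α, β]ᵀ = Mᵀw: [[94, 12]; [12, 4]]·[α, β]ᵀ = [262, 34]ᵀ.
Eliminating β: 4·(row 1) − 12·(row 2) gives 232·α = 4·262 − 12·34 = 640, so α = 80/29.
Then β = (34 − 12·(80/29))/4 = 13/58.
Residuals: -41/58, 59/58, -1/58, -17/58; SSR = 47/29.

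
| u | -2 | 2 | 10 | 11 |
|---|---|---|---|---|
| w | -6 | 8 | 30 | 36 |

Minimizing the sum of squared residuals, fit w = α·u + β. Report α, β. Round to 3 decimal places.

The normal equations are: 229·α + 21·β = 724;  21·α + 4·β = 68.
(Σu·u = 229, Σu = 21, Σ1 = 4, Σu·w = 724, Σw = 68.)
Eliminating β: 4·(row 1) − 21·(row 2) gives 475·α = 4·724 − 21·68 = 1468, so α = 1468/475.
Then β = (68 − 21·(1468/475))/4 = 368/475.

α = 3.091, β = 0.775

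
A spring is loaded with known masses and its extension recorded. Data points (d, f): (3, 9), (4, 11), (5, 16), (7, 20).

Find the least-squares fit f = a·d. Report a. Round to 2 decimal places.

a = 2.94

With design matrix M, MᵀM = [[99]] and Mᵀf = [291]ᵀ.
a = 291/99 = 2.93939.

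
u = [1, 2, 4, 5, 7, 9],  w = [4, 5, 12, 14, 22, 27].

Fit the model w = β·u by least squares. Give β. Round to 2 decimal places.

β = 3.01

The normal system MᵀM·[β]ᵀ = Mᵀw is [[176]]·[β]ᵀ = [529]ᵀ.
Hence β = 529 / 176 ≈ 3.00568.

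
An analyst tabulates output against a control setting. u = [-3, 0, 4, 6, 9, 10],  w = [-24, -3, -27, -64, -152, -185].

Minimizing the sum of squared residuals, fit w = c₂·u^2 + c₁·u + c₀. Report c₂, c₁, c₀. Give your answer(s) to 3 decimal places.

Forming MᵀM = [[18194, 1982, 242]; [1982, 242, 26]; [242, 26, 6]] and Mᵀw = [-33764, -3638, -455]ᵀ gives MᵀM·[c₂, c₁, c₀]ᵀ = Mᵀw.
Row-reducing yields c₂ = -12169/6100, c₁ = 369/244, c₀ = -5871/3050.

c₂ = -1.995, c₁ = 1.512, c₀ = -1.925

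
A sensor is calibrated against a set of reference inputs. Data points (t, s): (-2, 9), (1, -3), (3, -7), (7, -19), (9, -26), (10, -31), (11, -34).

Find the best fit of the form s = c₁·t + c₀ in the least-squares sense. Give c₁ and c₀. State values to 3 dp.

With design matrix A, AᵀA = [[365, 39]; [39, 7]] and Aᵀs = [-1093, -111]ᵀ.
Determinant 365·7 − 39² = 1034.
c₁ = ((-1093)·7 − 39·(-111))/1034 = -151/47; c₀ = (365·(-111) − 39·(-1093))/1034 = 96/47.

c₁ = -3.213, c₀ = 2.043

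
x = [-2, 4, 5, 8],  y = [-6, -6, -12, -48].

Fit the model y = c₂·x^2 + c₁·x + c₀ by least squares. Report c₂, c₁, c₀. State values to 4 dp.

c₂ = -1.0747, c₁ = 2.2651, c₀ = 2.7915

Normal-equation sums: Σx^2·x^2 = 4993, Σx^2·x = 693, Σx^2 = 109, Σx·x = 109, Σx = 15, Σ1 = 4.
Right-hand side: Σx^2·y = -3492, Σx·y = -456, Σy = -72.
So AᵀA·[c₂, c₁, c₀]ᵀ = Aᵀy: [[4993, 693, 109]; [693, 109, 15]; [109, 15, 4]]·[c₂, c₁, c₀]ᵀ = [-3492, -456, -72]ᵀ.
Row-reducing yields c₂ = -3093/2878, c₁ = 6519/2878, c₀ = 4017/1439.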